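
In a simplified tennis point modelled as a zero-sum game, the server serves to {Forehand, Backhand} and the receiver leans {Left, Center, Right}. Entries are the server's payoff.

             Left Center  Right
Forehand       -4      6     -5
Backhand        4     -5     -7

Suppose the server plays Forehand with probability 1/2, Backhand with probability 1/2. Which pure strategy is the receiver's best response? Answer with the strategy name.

If the receiver plays Left, the server's expected payoff is (1/2)·(-4) + (1/2)·4 = 0.
If the receiver plays Center, the server's expected payoff is (1/2)·6 + (1/2)·(-5) = 1/2.
If the receiver plays Right, the server's expected payoff is (1/2)·(-5) + (1/2)·(-7) = -6.
The receiver minimizes the server's payoff; the smallest is -6, so the best response is Right.

Right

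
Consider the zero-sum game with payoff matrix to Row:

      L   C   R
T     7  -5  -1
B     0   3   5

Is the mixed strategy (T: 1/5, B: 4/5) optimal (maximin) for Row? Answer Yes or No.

Yes

Against L this mix gives (1/5)·7 + (4/5)·0 = 7/5.
Against C this mix gives (1/5)·(-5) + (4/5)·3 = 7/5.
Against R this mix gives (1/5)·(-1) + (4/5)·5 = 19/5.
All of Column's active replies (L, C) yield 7/5, and no column does worse for Row. The mix makes Column indifferent and guarantees 7/5, so it is optimal.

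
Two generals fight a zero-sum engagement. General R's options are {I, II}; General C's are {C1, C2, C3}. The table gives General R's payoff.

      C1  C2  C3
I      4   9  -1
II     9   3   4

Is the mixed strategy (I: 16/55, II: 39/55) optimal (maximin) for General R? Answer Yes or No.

No

Against C1 this mix gives (16/55)·4 + (39/55)·9 = 83/11.
Against C2 this mix gives (16/55)·9 + (39/55)·3 = 261/55.
Against C3 this mix gives (16/55)·(-1) + (39/55)·4 = 28/11.
General C will play C3, holding General R to 28/11. Shifting weight toward the row that does better against C3 would raise this floor (the equalizing mix achieves 39/11 against both C3 and C2), so the proposed strategy is not optimal.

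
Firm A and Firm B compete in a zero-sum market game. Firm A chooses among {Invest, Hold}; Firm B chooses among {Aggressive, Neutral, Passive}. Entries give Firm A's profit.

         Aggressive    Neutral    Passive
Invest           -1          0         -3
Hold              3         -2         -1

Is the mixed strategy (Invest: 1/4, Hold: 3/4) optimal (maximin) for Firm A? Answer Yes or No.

Yes

Against Aggressive this mix gives (1/4)·(-1) + (3/4)·3 = 2.
Against Neutral this mix gives (1/4)·0 + (3/4)·(-2) = -3/2.
Against Passive this mix gives (1/4)·(-3) + (3/4)·(-1) = -3/2.
All of Firm B's active replies (Neutral, Passive) yield -3/2, and no column does worse for Firm A. The mix makes Firm B indifferent and guarantees -3/2, so it is optimal.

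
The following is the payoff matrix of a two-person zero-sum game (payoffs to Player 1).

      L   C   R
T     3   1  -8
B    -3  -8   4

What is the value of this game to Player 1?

-20/7

Row minima: T → -8, B → -8; maximin = -8.
Column maxima: L → 3, C → 1, R → 4; minimax = 1.
-8 ≠ 1, so there is no saddle point; optimal play is mixed.
L is strictly dominated by C (it gives Player 1 strictly more in every row), so Player 2 never plays it.
On the remaining 2×2 (T, B vs C, R):
Let Player 1 play T with probability p. Expected payoff against C: 1p + (-8)(1−p) = 9p − 8; against R: (-8)p + 4(1−p) = −12p + 4.
Setting these equal: 9p − 8 = −12p + 4 ⇒ 21p = 12 ⇒ p = 4/7, and the value is (9)·(4/7) − 8 = -20/7.
For Player 2: with q = P(C), equating T's and B's payoffs gives 9q − 8 = −12q + 4 ⇒ q = 4/7.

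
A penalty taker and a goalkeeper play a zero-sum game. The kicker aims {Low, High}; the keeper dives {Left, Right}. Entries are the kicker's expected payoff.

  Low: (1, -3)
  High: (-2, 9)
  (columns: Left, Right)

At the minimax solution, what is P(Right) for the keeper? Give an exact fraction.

Row minima: Low → -3, High → -2; maximin = -2.
Column maxima: Left → 1, Right → 9; minimax = 1.
-2 ≠ 1, so there is no saddle point; optimal play is mixed.
Let the kicker play Low with probability p. Expected payoff against Left: 1p + (-2)(1−p) = 3p − 2; against Right: (-3)p + 9(1−p) = −12p + 9.
Setting these equal: 3p − 2 = −12p + 9 ⇒ 15p = 11 ⇒ p = 11/15, and the value is (3)·(11/15) − 2 = 1/5.
For the keeper: with q = P(Left), equating Low's and High's payoffs gives 4q − 3 = −11q + 9 ⇒ q = 4/5.

1/5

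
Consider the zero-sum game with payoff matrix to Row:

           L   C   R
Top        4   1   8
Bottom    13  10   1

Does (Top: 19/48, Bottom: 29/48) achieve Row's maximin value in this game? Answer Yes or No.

Against L this mix gives (19/48)·4 + (29/48)·13 = 151/16.
Against C this mix gives (19/48)·1 + (29/48)·10 = 103/16.
Against R this mix gives (19/48)·8 + (29/48)·1 = 181/48.
Column will play R, holding Row to 181/48. Shifting weight toward the row that does better against R would raise this floor (the equalizing mix achieves 79/16 against both R and C), so the proposed strategy is not optimal.

No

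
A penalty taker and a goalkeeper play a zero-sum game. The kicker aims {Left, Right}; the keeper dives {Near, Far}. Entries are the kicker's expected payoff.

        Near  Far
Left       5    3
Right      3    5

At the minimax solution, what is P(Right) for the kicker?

1/2

Row minima: Left → 3, Right → 3; maximin = 3.
Column maxima: Near → 5, Far → 5; minimax = 5.
3 ≠ 5, so there is no saddle point; optimal play is mixed.
Let the kicker play Left with probability p. Expected payoff against Near: 5p + 3(1−p) = 2p + 3; against Far: 3p + 5(1−p) = −2p + 5.
Setting these equal: 2p + 3 = −2p + 5 ⇒ 4p = 2 ⇒ p = 1/2, and the value is (2)·(1/2) + 3 = 4.
For the keeper: with q = P(Near), equating Left's and Right's payoffs gives 2q + 3 = −2q + 5 ⇒ q = 1/2.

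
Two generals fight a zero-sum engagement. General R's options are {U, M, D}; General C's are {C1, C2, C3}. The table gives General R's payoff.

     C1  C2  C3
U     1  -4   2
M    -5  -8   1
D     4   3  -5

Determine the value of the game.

Row minima: U → -4, M → -8, D → -5; maximin = -4.
Column maxima: C1 → 4, C2 → 3, C3 → 2; minimax = 2.
-4 ≠ 2, so there is no saddle point; optimal play is mixed.
M is strictly dominated by U, so General R never plays it.
C1 is strictly dominated by C2 (it gives General R strictly more in every row), so General C never plays it.
On the remaining 2×2 (U, D vs C2, C3):
Let General R play U with probability p. Expected payoff against C2: (-4)p + 3(1−p) = −7p + 3; against C3: 2p + (-5)(1−p) = 7p − 5.
Setting these equal: −7p + 3 = 7p − 5 ⇒ −14p = -8 ⇒ p = 4/7, and the value is (-7)·(4/7) + 3 = -1.
For General C: with q = P(C2), equating U's and D's payoffs gives −6q + 2 = 8q − 5 ⇒ q = 1/2.

-1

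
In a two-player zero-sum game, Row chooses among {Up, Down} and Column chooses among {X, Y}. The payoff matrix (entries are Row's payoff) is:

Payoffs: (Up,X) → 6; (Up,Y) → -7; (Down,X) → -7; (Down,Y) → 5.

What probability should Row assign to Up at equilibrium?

12/25

Row minima: Up → -7, Down → -7; maximin = -7.
Column maxima: X → 6, Y → 5; minimax = 5.
-7 ≠ 5, so there is no saddle point; optimal play is mixed.
Let Row play Up with probability p. Expected payoff against X: 6p + (-7)(1−p) = 13p − 7; against Y: (-7)p + 5(1−p) = −12p + 5.
Setting these equal: 13p − 7 = −12p + 5 ⇒ 25p = 12 ⇒ p = 12/25, and the value is (13)·(12/25) − 7 = -19/25.
For Column: with q = P(X), equating Up's and Down's payoffs gives 13q − 7 = −12q + 5 ⇒ q = 12/25.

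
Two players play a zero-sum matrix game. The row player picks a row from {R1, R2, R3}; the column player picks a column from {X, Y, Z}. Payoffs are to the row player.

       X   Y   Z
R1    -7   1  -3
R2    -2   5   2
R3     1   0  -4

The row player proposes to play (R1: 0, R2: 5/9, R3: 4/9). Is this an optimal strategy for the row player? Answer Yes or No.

Yes

Against X this mix gives (5/9)·(-2) + (4/9)·1 = -2/3.
Against Y this mix gives (5/9)·5 + (4/9)·0 = 25/9.
Against Z this mix gives (5/9)·2 + (4/9)·(-4) = -2/3.
All of the column player's active replies (X, Z) yield -2/3, and no column does worse for the row player. The mix makes the column player indifferent and guarantees -2/3, so it is optimal.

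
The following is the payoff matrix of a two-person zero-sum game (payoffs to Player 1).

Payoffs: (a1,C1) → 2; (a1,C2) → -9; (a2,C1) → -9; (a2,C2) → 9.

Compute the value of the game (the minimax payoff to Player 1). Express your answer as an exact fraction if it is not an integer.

Row minima: a1 → -9, a2 → -9; maximin = -9.
Column maxima: C1 → 2, C2 → 9; minimax = 2.
-9 ≠ 2, so there is no saddle point; optimal play is mixed.
Let Player 1 play a1 with probability p. Expected payoff against C1: 2p + (-9)(1−p) = 11p − 9; against C2: (-9)p + 9(1−p) = −18p + 9.
Setting these equal: 11p − 9 = −18p + 9 ⇒ 29p = 18 ⇒ p = 18/29, and the value is (11)·(18/29) − 9 = -63/29.
For Player 2: with q = P(C1), equating a1's and a2's payoffs gives 11q − 9 = −18q + 9 ⇒ q = 18/29.

-63/29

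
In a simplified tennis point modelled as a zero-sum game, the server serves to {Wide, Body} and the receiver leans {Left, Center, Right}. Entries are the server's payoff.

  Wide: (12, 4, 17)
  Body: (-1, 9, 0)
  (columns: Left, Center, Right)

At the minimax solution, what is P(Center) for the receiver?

13/18

Row minima: Wide → 4, Body → -1; maximin = 4.
Column maxima: Left → 12, Center → 9, Right → 17; minimax = 9.
4 ≠ 9, so there is no saddle point; optimal play is mixed.
Right is strictly dominated by Left (it gives the server strictly more in every row), so the receiver never plays it.
On the remaining 2×2 (Wide, Body vs Left, Center):
Let the server play Wide with probability p. Expected payoff against Left: 12p + (-1)(1−p) = 13p − 1; against Center: 4p + 9(1−p) = −5p + 9.
Setting these equal: 13p − 1 = −5p + 9 ⇒ 18p = 10 ⇒ p = 5/9, and the value is (13)·(5/9) − 1 = 56/9.
For the receiver: with q = P(Left), equating Wide's and Body's payoffs gives 8q + 4 = −10q + 9 ⇒ q = 5/18.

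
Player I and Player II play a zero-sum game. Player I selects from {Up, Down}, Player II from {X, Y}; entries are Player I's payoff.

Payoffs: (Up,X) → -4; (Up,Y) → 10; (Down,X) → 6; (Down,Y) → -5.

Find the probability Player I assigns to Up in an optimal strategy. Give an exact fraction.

11/25

Row minima: Up → -4, Down → -5; maximin = -4.
Column maxima: X → 6, Y → 10; minimax = 6.
-4 ≠ 6, so there is no saddle point; optimal play is mixed.
Let Player I play Up with probability p. Expected payoff against X: (-4)p + 6(1−p) = −10p + 6; against Y: 10p + (-5)(1−p) = 15p − 5.
Setting these equal: −10p + 6 = 15p − 5 ⇒ −25p = -11 ⇒ p = 11/25, and the value is (-10)·(11/25) + 6 = 8/5.
For Player II: with q = P(X), equating Up's and Down's payoffs gives −14q + 10 = 11q − 5 ⇒ q = 3/5.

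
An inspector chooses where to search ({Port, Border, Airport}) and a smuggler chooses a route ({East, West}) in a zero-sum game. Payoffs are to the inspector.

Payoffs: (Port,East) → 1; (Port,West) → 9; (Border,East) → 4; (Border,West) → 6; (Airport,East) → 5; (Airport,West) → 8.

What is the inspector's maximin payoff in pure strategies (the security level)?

5

Row minima: Port → 1, Border → 4, Airport → 5.
The best of these is 5.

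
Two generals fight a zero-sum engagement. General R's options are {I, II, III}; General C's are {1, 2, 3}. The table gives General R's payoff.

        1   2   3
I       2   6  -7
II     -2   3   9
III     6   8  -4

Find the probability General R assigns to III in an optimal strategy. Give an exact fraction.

11/21

Row minima: I → -7, II → -2, III → -4; maximin = -2.
Column maxima: 1 → 6, 2 → 8, 3 → 9; minimax = 6.
-2 ≠ 6, so there is no saddle point; optimal play is mixed.
I is strictly dominated by III, so General R never plays it.
2 is strictly dominated by 1 (it gives General R strictly more in every row), so General C never plays it.
On the remaining 2×2 (II, III vs 1, 3):
Let General R play II with probability p. Expected payoff against 1: (-2)p + 6(1−p) = −8p + 6; against 3: 9p + (-4)(1−p) = 13p − 4.
Setting these equal: −8p + 6 = 13p − 4 ⇒ −21p = -10 ⇒ p = 10/21, and the value is (-8)·(10/21) + 6 = 46/21.
For General C: with q = P(1), equating II's and III's payoffs gives −11q + 9 = 10q − 4 ⇒ q = 13/21.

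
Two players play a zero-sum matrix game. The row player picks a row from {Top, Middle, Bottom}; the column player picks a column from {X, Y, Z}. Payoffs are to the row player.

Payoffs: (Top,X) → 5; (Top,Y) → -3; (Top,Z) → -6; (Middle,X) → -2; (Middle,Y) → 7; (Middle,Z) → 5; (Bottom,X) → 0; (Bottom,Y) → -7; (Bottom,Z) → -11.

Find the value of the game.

13/18

Row minima: Top → -6, Middle → -2, Bottom → -11; maximin = -2.
Column maxima: X → 5, Y → 7, Z → 5; minimax = 5.
-2 ≠ 5, so there is no saddle point; optimal play is mixed.
Bottom is strictly dominated by Top, so the row player never plays it.
Y is strictly dominated by Z (it gives the row player strictly more in every row), so the column player never plays it.
On the remaining 2×2 (Top, Middle vs X, Z):
Let the row player play Top with probability p. Expected payoff against X: 5p + (-2)(1−p) = 7p − 2; against Z: (-6)p + 5(1−p) = −11p + 5.
Setting these equal: 7p − 2 = −11p + 5 ⇒ 18p = 7 ⇒ p = 7/18, and the value is (7)·(7/18) − 2 = 13/18.
For the column player: with q = P(X), equating Top's and Middle's payoffs gives 11q − 6 = −7q + 5 ⇒ q = 11/18.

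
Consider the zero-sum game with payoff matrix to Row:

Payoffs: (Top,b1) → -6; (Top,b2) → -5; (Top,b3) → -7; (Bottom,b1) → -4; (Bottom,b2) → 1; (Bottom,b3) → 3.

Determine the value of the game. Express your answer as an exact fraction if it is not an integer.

-4

Row minima: Top → -7, Bottom → -4; maximin = -4.
Column maxima: b1 → -4, b2 → 1, b3 → 3; minimax = -4.
Since maximin = minimax = -4, there is a saddle point and the value is -4.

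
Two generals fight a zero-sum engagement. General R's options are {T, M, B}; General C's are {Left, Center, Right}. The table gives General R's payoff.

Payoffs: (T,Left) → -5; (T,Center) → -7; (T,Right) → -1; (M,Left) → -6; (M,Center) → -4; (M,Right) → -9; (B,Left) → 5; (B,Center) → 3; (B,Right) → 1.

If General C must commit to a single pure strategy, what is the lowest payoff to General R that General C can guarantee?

1

Column maxima: Left → 5, Center → 3, Right → 1.
The smallest of these is 1.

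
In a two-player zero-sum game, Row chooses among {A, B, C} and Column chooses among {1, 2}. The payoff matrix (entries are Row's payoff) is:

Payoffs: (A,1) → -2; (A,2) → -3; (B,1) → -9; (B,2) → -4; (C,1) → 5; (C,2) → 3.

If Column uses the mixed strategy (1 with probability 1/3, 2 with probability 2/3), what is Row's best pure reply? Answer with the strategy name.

Expected payoff of A: (1/3)·(-2) + (2/3)·(-3) = -8/3.
Expected payoff of B: (1/3)·(-9) + (2/3)·(-4) = -17/3.
Expected payoff of C: (1/3)·5 + (2/3)·3 = 11/3.
The largest is 11/3, so Row's best response is C.

C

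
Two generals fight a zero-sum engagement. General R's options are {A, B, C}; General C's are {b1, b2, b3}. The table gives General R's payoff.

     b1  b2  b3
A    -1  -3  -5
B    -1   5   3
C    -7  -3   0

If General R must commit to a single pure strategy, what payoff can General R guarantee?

Row minima: A → -5, B → -1, C → -7.
The best of these is -1.

-1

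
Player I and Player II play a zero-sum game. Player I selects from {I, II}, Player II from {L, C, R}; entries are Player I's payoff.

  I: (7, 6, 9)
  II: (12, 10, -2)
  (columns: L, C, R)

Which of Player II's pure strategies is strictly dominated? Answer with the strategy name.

C holds Player I's payoff strictly below L in every row: 6 < 7, 10 < 12.
So L is strictly dominated for Player II.

L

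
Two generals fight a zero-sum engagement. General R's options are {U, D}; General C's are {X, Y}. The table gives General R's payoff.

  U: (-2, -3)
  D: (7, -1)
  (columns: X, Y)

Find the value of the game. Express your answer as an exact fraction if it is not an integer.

Row minima: U → -3, D → -1; maximin = -1.
Column maxima: X → 7, Y → -1; minimax = -1.
Since maximin = minimax = -1, there is a saddle point and the value is -1.

-1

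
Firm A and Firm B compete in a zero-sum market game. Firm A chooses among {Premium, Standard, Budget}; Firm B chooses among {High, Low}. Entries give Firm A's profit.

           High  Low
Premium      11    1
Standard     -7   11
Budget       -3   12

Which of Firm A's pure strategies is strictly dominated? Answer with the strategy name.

Standard

Budget gives a strictly higher payoff than Standard against every column: -3 > -7, 12 > 11.
So Standard is strictly dominated and Firm A never plays it.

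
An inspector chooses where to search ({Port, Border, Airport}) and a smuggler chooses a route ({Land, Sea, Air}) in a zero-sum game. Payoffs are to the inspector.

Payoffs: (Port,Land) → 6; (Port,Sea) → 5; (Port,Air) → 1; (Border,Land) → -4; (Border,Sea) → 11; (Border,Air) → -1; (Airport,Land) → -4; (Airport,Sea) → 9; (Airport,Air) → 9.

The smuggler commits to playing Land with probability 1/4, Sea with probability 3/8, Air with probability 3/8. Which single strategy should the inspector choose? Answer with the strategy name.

Airport

Expected payoff of Port: (1/4)·6 + (3/8)·5 + (3/8)·1 = 15/4.
Expected payoff of Border: (1/4)·(-4) + (3/8)·11 + (3/8)·(-1) = 11/4.
Expected payoff of Airport: (1/4)·(-4) + (3/8)·9 + (3/8)·9 = 23/4.
The largest is 23/4, so the inspector's best response is Airport.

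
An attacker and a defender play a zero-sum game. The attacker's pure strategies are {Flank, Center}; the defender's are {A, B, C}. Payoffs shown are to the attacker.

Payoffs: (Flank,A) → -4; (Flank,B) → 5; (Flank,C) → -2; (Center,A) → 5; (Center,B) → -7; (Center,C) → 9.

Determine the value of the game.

Row minima: Flank → -4, Center → -7; maximin = -4.
Column maxima: A → 5, B → 5, C → 9; minimax = 5.
-4 ≠ 5, so there is no saddle point; optimal play is mixed.
C is strictly dominated by A (it gives the attacker strictly more in every row), so the defender never plays it.
On the remaining 2×2 (Flank, Center vs A, B):
Let the attacker play Flank with probability p. Expected payoff against A: (-4)p + 5(1−p) = −9p + 5; against B: 5p + (-7)(1−p) = 12p − 7.
Setting these equal: −9p + 5 = 12p − 7 ⇒ −21p = -12 ⇒ p = 4/7, and the value is (-9)·(4/7) + 5 = -1/7.
For the defender: with q = P(A), equating Flank's and Center's payoffs gives −9q + 5 = 12q − 7 ⇒ q = 4/7.

-1/7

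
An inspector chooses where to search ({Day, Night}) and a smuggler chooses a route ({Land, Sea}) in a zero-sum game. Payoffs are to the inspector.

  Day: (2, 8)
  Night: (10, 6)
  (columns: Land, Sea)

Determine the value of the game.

34/5

Row minima: Day → 2, Night → 6; maximin = 6.
Column maxima: Land → 10, Sea → 8; minimax = 8.
6 ≠ 8, so there is no saddle point; optimal play is mixed.
Let the inspector play Day with probability p. Expected payoff against Land: 2p + 10(1−p) = −8p + 10; against Sea: 8p + 6(1−p) = 2p + 6.
Setting these equal: −8p + 10 = 2p + 6 ⇒ −10p = -4 ⇒ p = 2/5, and the value is (-8)·(2/5) + 10 = 34/5.
For the smuggler: with q = P(Land), equating Day's and Night's payoffs gives −6q + 8 = 4q + 6 ⇒ q = 1/5.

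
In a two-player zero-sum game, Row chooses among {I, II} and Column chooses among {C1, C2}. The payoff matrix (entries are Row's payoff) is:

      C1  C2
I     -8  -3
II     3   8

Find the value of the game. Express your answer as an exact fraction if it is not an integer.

3

Row minima: I → -8, II → 3; maximin = 3.
Column maxima: C1 → 3, C2 → 8; minimax = 3.
Since maximin = minimax = 3, there is a saddle point and the value is 3.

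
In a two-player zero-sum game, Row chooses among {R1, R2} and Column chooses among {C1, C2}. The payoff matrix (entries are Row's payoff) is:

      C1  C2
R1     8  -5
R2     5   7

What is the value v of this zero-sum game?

27/5

Row minima: R1 → -5, R2 → 5; maximin = 5.
Column maxima: C1 → 8, C2 → 7; minimax = 7.
5 ≠ 7, so there is no saddle point; optimal play is mixed.
Let Row play R1 with probability p. Expected payoff against C1: 8p + 5(1−p) = 3p + 5; against C2: (-5)p + 7(1−p) = −12p + 7.
Setting these equal: 3p + 5 = −12p + 7 ⇒ 15p = 2 ⇒ p = 2/15, and the value is (3)·(2/15) + 5 = 27/5.
For Column: with q = P(C1), equating R1's and R2's payoffs gives 13q − 5 = −2q + 7 ⇒ q = 4/5.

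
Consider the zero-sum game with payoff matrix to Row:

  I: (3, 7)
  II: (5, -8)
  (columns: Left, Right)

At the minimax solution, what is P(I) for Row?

Row minima: I → 3, II → -8; maximin = 3.
Column maxima: Left → 5, Right → 7; minimax = 5.
3 ≠ 5, so there is no saddle point; optimal play is mixed.
Let Row play I with probability p. Expected payoff against Left: 3p + 5(1−p) = −2p + 5; against Right: 7p + (-8)(1−p) = 15p − 8.
Setting these equal: −2p + 5 = 15p − 8 ⇒ −17p = -13 ⇒ p = 13/17, and the value is (-2)·(13/17) + 5 = 59/17.
For Column: with q = P(Left), equating I's and II's payoffs gives −4q + 7 = 13q − 8 ⇒ q = 15/17.

13/17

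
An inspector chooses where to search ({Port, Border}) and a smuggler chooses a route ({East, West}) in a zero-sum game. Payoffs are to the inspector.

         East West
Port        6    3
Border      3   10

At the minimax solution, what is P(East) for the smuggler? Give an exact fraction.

7/10

Row minima: Port → 3, Border → 3; maximin = 3.
Column maxima: East → 6, West → 10; minimax = 6.
3 ≠ 6, so there is no saddle point; optimal play is mixed.
Let the inspector play Port with probability p. Expected payoff against East: 6p + 3(1−p) = 3p + 3; against West: 3p + 10(1−p) = −7p + 10.
Setting these equal: 3p + 3 = −7p + 10 ⇒ 10p = 7 ⇒ p = 7/10, and the value is (3)·(7/10) + 3 = 51/10.
For the smuggler: with q = P(East), equating Port's and Border's payoffs gives 3q + 3 = −7q + 10 ⇒ q = 7/10.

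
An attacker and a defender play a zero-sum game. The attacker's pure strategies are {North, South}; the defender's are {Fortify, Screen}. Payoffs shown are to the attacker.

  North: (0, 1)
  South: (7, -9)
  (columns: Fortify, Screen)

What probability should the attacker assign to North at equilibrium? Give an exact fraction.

Row minima: North → 0, South → -9; maximin = 0.
Column maxima: Fortify → 7, Screen → 1; minimax = 1.
0 ≠ 1, so there is no saddle point; optimal play is mixed.
Let the attacker play North with probability p. Expected payoff against Fortify: 0p + 7(1−p) = −7p + 7; against Screen: 1p + (-9)(1−p) = 10p − 9.
Setting these equal: −7p + 7 = 10p − 9 ⇒ −17p = -16 ⇒ p = 16/17, and the value is (-7)·(16/17) + 7 = 7/17.
For the defender: with q = P(Fortify), equating North's and South's payoffs gives −q + 1 = 16q − 9 ⇒ q = 10/17.

16/17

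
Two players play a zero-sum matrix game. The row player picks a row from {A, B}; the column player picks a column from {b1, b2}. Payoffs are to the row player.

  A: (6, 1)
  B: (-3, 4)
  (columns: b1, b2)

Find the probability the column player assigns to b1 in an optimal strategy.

1/4

Row minima: A → 1, B → -3; maximin = 1.
Column maxima: b1 → 6, b2 → 4; minimax = 4.
1 ≠ 4, so there is no saddle point; optimal play is mixed.
Let the row player play A with probability p. Expected payoff against b1: 6p + (-3)(1−p) = 9p − 3; against b2: 1p + 4(1−p) = −3p + 4.
Setting these equal: 9p − 3 = −3p + 4 ⇒ 12p = 7 ⇒ p = 7/12, and the value is (9)·(7/12) − 3 = 9/4.
For the column player: with q = P(b1), equating A's and B's payoffs gives 5q + 1 = −7q + 4 ⇒ q = 1/4.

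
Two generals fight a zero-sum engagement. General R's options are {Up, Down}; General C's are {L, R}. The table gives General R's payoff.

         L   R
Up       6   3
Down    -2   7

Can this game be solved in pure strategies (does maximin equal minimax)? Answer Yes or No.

No

Row minima: Up → 3, Down → -2; maximin = 3.
Column maxima: L → 6, R → 7; minimax = 6.
3 ≠ 6, so no pure-strategy equilibrium exists.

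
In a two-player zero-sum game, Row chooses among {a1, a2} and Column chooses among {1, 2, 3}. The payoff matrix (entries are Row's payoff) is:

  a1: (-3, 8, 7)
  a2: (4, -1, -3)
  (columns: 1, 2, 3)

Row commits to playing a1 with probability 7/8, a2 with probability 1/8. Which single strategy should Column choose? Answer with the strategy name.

If Column plays 1, Row's expected payoff is (7/8)·(-3) + (1/8)·4 = -17/8.
If Column plays 2, Row's expected payoff is (7/8)·8 + (1/8)·(-1) = 55/8.
If Column plays 3, Row's expected payoff is (7/8)·7 + (1/8)·(-3) = 23/4.
Column minimizes Row's payoff; the smallest is -17/8, so the best response is 1.

1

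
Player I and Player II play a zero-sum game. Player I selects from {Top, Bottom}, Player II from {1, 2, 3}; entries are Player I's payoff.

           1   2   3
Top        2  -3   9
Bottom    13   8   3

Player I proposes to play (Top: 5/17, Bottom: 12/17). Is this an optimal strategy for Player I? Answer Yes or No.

Against 1 this mix gives (5/17)·2 + (12/17)·13 = 166/17.
Against 2 this mix gives (5/17)·(-3) + (12/17)·8 = 81/17.
Against 3 this mix gives (5/17)·9 + (12/17)·3 = 81/17.
All of Player II's active replies (2, 3) yield 81/17, and no column does worse for Player I. The mix makes Player II indifferent and guarantees 81/17, so it is optimal.

Yes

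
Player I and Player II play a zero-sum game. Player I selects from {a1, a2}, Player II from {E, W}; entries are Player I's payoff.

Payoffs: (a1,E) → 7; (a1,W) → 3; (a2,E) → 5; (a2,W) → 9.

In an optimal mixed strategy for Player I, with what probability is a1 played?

Row minima: a1 → 3, a2 → 5; maximin = 5.
Column maxima: E → 7, W → 9; minimax = 7.
5 ≠ 7, so there is no saddle point; optimal play is mixed.
Let Player I play a1 with probability p. Expected payoff against E: 7p + 5(1−p) = 2p + 5; against W: 3p + 9(1−p) = −6p + 9.
Setting these equal: 2p + 5 = −6p + 9 ⇒ 8p = 4 ⇒ p = 1/2, and the value is (2)·(1/2) + 5 = 6.
For Player II: with q = P(E), equating a1's and a2's payoffs gives 4q + 3 = −4q + 9 ⇒ q = 3/4.

1/2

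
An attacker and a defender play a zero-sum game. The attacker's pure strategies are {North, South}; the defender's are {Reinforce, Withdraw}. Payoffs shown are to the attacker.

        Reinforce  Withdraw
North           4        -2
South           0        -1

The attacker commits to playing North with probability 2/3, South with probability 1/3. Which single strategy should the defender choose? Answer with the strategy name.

If the defender plays Reinforce, the attacker's expected payoff is (2/3)·4 + (1/3)·0 = 8/3.
If the defender plays Withdraw, the attacker's expected payoff is (2/3)·(-2) + (1/3)·(-1) = -5/3.
The defender minimizes the attacker's payoff; the smallest is -5/3, so the best response is Withdraw.

Withdraw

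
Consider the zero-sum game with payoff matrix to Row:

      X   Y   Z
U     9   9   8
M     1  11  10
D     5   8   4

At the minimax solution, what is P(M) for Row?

1/10

Row minima: U → 8, M → 1, D → 4; maximin = 8.
Column maxima: X → 9, Y → 11, Z → 10; minimax = 9.
8 ≠ 9, so there is no saddle point; optimal play is mixed.
D is strictly dominated by U, so Row never plays it.
Y is strictly dominated by Z (it gives Row strictly more in every row), so Column never plays it.
On the remaining 2×2 (U, M vs X, Z):
Let Row play U with probability p. Expected payoff against X: 9p + 1(1−p) = 8p + 1; against Z: 8p + 10(1−p) = −2p + 10.
Setting these equal: 8p + 1 = −2p + 10 ⇒ 10p = 9 ⇒ p = 9/10, and the value is (8)·(9/10) + 1 = 41/5.
For Column: with q = P(X), equating U's and M's payoffs gives q + 8 = −9q + 10 ⇒ q = 1/5.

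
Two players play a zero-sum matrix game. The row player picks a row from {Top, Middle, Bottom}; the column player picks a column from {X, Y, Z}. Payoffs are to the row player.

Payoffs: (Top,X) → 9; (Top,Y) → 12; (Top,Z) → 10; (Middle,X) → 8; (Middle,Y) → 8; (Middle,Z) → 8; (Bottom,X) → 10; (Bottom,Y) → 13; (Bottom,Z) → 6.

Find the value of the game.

Row minima: Top → 9, Middle → 8, Bottom → 6; maximin = 9.
Column maxima: X → 10, Y → 13, Z → 10; minimax = 10.
9 ≠ 10, so there is no saddle point; optimal play is mixed.
Middle is strictly dominated by Top, so the row player never plays it.
With Middle eliminated, Y is strictly dominated by X (it gives the row player strictly more in every remaining row), so the column player never plays it.
On the remaining 2×2 (Top, Bottom vs X, Z):
Let the row player play Top with probability p. Expected payoff against X: 9p + 10(1−p) = −p + 10; against Z: 10p + 6(1−p) = 4p + 6.
Setting these equal: −p + 10 = 4p + 6 ⇒ −5p = -4 ⇒ p = 4/5, and the value is (-1)·(4/5) + 10 = 46/5.
For the column player: with q = P(X), equating Top's and Bottom's payoffs gives −q + 10 = 4q + 6 ⇒ q = 4/5.

46/5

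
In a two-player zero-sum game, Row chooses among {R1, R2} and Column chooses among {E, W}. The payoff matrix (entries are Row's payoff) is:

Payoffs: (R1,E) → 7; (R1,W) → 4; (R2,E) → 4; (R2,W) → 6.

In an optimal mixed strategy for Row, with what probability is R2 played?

Row minima: R1 → 4, R2 → 4; maximin = 4.
Column maxima: E → 7, W → 6; minimax = 6.
4 ≠ 6, so there is no saddle point; optimal play is mixed.
Let Row play R1 with probability p. Expected payoff against E: 7p + 4(1−p) = 3p + 4; against W: 4p + 6(1−p) = −2p + 6.
Setting these equal: 3p + 4 = −2p + 6 ⇒ 5p = 2 ⇒ p = 2/5, and the value is (3)·(2/5) + 4 = 26/5.
For Column: with q = P(E), equating R1's and R2's payoffs gives 3q + 4 = −2q + 6 ⇒ q = 2/5.

3/5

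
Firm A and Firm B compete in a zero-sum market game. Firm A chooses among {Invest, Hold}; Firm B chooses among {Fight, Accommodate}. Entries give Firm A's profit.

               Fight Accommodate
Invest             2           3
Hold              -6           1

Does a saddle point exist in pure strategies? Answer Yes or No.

Row minima: Invest → 2, Hold → -6; maximin = 2.
Column maxima: Fight → 2, Accommodate → 3; minimax = 2.
maximin = minimax = 2, so a saddle point exists.

Yes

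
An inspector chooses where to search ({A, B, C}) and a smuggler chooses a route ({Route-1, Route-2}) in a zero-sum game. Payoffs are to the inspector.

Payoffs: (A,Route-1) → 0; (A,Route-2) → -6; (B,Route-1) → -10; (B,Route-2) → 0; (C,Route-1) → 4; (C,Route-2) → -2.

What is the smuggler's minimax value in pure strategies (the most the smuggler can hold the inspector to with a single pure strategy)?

0

Column maxima: Route-1 → 4, Route-2 → 0.
The smallest of these is 0.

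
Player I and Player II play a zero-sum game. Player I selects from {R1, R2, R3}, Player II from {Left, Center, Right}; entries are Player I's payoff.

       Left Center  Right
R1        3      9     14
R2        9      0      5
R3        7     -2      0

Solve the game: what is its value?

27/5

Row minima: R1 → 3, R2 → 0, R3 → -2; maximin = 3.
Column maxima: Left → 9, Center → 9, Right → 14; minimax = 9.
3 ≠ 9, so there is no saddle point; optimal play is mixed.
R3 is strictly dominated by R2, so Player I never plays it.
Right is strictly dominated by Center (it gives Player I strictly more in every row), so Player II never plays it.
On the remaining 2×2 (R1, R2 vs Left, Center):
Let Player I play R1 with probability p. Expected payoff against Left: 3p + 9(1−p) = −6p + 9; against Center: 9p + 0(1−p) = 9p.
Setting these equal: −6p + 9 = 9p ⇒ −15p = -9 ⇒ p = 3/5, and the value is (-6)·(3/5) + 9 = 27/5.
For Player II: with q = P(Left), equating R1's and R2's payoffs gives −6q + 9 = 9q ⇒ q = 3/5.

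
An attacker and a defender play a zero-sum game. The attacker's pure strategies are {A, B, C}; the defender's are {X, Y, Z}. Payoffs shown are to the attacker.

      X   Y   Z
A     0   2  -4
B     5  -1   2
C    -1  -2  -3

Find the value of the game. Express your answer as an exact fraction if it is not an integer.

Row minima: A → -4, B → -1, C → -3; maximin = -1.
Column maxima: X → 5, Y → 2, Z → 2; minimax = 2.
-1 ≠ 2, so there is no saddle point; optimal play is mixed.
C is strictly dominated by B, so the attacker never plays it.
X is strictly dominated by Z (it gives the attacker strictly more in every row), so the defender never plays it.
On the remaining 2×2 (A, B vs Y, Z):
Let the attacker play A with probability p. Expected payoff against Y: 2p + (-1)(1−p) = 3p − 1; against Z: (-4)p + 2(1−p) = −6p + 2.
Setting these equal: 3p − 1 = −6p + 2 ⇒ 9p = 3 ⇒ p = 1/3, and the value is (3)·(1/3) − 1 = 0.
For the defender: with q = P(Y), equating A's and B's payoffs gives 6q − 4 = −3q + 2 ⇒ q = 2/3.

0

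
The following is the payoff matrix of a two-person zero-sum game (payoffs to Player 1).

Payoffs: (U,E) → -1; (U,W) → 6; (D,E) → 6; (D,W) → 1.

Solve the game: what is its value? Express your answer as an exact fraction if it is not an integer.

Row minima: U → -1, D → 1; maximin = 1.
Column maxima: E → 6, W → 6; minimax = 6.
1 ≠ 6, so there is no saddle point; optimal play is mixed.
Let Player 1 play U with probability p. Expected payoff against E: (-1)p + 6(1−p) = −7p + 6; against W: 6p + 1(1−p) = 5p + 1.
Setting these equal: −7p + 6 = 5p + 1 ⇒ −12p = -5 ⇒ p = 5/12, and the value is (-7)·(5/12) + 6 = 37/12.
For Player 2: with q = P(E), equating U's and D's payoffs gives −7q + 6 = 5q + 1 ⇒ q = 5/12.

37/12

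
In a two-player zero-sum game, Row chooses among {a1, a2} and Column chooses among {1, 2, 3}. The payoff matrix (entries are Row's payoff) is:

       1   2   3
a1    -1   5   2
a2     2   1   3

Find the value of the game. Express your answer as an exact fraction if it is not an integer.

Row minima: a1 → -1, a2 → 1; maximin = 1.
Column maxima: 1 → 2, 2 → 5, 3 → 3; minimax = 2.
1 ≠ 2, so there is no saddle point; optimal play is mixed.
3 is strictly dominated by 1 (it gives Row strictly more in every row), so Column never plays it.
On the remaining 2×2 (a1, a2 vs 1, 2):
Let Row play a1 with probability p. Expected payoff against 1: (-1)p + 2(1−p) = −3p + 2; against 2: 5p + 1(1−p) = 4p + 1.
Setting these equal: −3p + 2 = 4p + 1 ⇒ −7p = -1 ⇒ p = 1/7, and the value is (-3)·(1/7) + 2 = 11/7.
For Column: with q = P(1), equating a1's and a2's payoffs gives −6q + 5 = q + 1 ⇒ q = 4/7.

11/7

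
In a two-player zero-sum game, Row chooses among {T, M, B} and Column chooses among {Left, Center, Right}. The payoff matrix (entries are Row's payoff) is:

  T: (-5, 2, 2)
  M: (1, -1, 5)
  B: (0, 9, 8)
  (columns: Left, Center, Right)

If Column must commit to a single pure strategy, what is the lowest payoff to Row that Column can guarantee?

1

Column maxima: Left → 1, Center → 9, Right → 8.
The smallest of these is 1.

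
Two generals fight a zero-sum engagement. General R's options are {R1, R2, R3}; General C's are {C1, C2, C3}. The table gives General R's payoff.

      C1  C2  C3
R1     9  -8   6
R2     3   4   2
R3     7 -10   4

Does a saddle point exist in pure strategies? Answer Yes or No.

No

Row minima: R1 → -8, R2 → 2, R3 → -10; maximin = 2.
Column maxima: C1 → 9, C2 → 4, C3 → 6; minimax = 4.
2 ≠ 4, so no pure-strategy equilibrium exists.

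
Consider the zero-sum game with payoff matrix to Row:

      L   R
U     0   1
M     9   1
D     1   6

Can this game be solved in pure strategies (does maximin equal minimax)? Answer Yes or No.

No

Row minima: U → 0, M → 1, D → 1; maximin = 1.
Column maxima: L → 9, R → 6; minimax = 6.
1 ≠ 6, so no pure-strategy equilibrium exists.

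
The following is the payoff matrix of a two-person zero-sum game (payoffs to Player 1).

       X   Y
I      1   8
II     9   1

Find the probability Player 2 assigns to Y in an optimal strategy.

8/15

Row minima: I → 1, II → 1; maximin = 1.
Column maxima: X → 9, Y → 8; minimax = 8.
1 ≠ 8, so there is no saddle point; optimal play is mixed.
Let Player 1 play I with probability p. Expected payoff against X: 1p + 9(1−p) = −8p + 9; against Y: 8p + 1(1−p) = 7p + 1.
Setting these equal: −8p + 9 = 7p + 1 ⇒ −15p = -8 ⇒ p = 8/15, and the value is (-8)·(8/15) + 9 = 71/15.
For Player 2: with q = P(X), equating I's and II's payoffs gives −7q + 8 = 8q + 1 ⇒ q = 7/15.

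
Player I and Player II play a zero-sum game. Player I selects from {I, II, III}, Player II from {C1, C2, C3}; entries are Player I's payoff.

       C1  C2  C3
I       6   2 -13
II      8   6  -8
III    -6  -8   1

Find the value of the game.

Row minima: I → -13, II → -8, III → -8; maximin = -8.
Column maxima: C1 → 8, C2 → 6, C3 → 1; minimax = 1.
-8 ≠ 1, so there is no saddle point; optimal play is mixed.
I is strictly dominated by II, so Player I never plays it.
C1 is strictly dominated by C2 (it gives Player I strictly more in every row), so Player II never plays it.
On the remaining 2×2 (II, III vs C2, C3):
Let Player I play II with probability p. Expected payoff against C2: 6p + (-8)(1−p) = 14p − 8; against C3: (-8)p + 1(1−p) = −9p + 1.
Setting these equal: 14p − 8 = −9p + 1 ⇒ 23p = 9 ⇒ p = 9/23, and the value is (14)·(9/23) − 8 = -58/23.
For Player II: with q = P(C2), equating II's and III's payoffs gives 14q − 8 = −9q + 1 ⇒ q = 9/23.

-58/23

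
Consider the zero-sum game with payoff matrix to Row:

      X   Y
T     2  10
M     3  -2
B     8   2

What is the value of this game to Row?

Row minima: T → 2, M → -2, B → 2; maximin = 2.
Column maxima: X → 8, Y → 10; minimax = 8.
2 ≠ 8, so there is no saddle point; optimal play is mixed.
M is strictly dominated by B, so Row never plays it.
On the remaining 2×2 (T, B vs X, Y):
Let Row play T with probability p. Expected payoff against X: 2p + 8(1−p) = −6p + 8; against Y: 10p + 2(1−p) = 8p + 2.
Setting these equal: −6p + 8 = 8p + 2 ⇒ −14p = -6 ⇒ p = 3/7, and the value is (-6)·(3/7) + 8 = 38/7.
For Column: with q = P(X), equating T's and B's payoffs gives −8q + 10 = 6q + 2 ⇒ q = 4/7.

38/7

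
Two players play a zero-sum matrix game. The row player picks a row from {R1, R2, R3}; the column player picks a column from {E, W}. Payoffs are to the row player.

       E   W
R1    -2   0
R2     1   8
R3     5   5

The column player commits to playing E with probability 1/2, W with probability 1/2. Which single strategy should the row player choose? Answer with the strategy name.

Expected payoff of R1: (1/2)·(-2) + (1/2)·0 = -1.
Expected payoff of R2: (1/2)·1 + (1/2)·8 = 9/2.
Expected payoff of R3: (1/2)·5 + (1/2)·5 = 5.
The largest is 5, so the row player's best response is R3.

R3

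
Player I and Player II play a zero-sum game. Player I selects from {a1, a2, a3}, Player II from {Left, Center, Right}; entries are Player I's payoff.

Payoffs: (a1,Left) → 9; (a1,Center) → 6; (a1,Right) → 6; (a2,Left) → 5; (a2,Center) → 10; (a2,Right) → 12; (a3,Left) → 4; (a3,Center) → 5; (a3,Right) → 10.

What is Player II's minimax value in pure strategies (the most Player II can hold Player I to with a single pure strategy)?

Column maxima: Left → 9, Center → 10, Right → 12.
The smallest of these is 9.

9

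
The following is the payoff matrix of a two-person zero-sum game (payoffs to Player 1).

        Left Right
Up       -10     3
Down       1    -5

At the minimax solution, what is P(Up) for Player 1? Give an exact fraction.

Row minima: Up → -10, Down → -5; maximin = -5.
Column maxima: Left → 1, Right → 3; minimax = 1.
-5 ≠ 1, so there is no saddle point; optimal play is mixed.
Let Player 1 play Up with probability p. Expected payoff against Left: (-10)p + 1(1−p) = −11p + 1; against Right: 3p + (-5)(1−p) = 8p − 5.
Setting these equal: −11p + 1 = 8p − 5 ⇒ −19p = -6 ⇒ p = 6/19, and the value is (-11)·(6/19) + 1 = -47/19.
For Player 2: with q = P(Left), equating Up's and Down's payoffs gives −13q + 3 = 6q − 5 ⇒ q = 8/19.

6/19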